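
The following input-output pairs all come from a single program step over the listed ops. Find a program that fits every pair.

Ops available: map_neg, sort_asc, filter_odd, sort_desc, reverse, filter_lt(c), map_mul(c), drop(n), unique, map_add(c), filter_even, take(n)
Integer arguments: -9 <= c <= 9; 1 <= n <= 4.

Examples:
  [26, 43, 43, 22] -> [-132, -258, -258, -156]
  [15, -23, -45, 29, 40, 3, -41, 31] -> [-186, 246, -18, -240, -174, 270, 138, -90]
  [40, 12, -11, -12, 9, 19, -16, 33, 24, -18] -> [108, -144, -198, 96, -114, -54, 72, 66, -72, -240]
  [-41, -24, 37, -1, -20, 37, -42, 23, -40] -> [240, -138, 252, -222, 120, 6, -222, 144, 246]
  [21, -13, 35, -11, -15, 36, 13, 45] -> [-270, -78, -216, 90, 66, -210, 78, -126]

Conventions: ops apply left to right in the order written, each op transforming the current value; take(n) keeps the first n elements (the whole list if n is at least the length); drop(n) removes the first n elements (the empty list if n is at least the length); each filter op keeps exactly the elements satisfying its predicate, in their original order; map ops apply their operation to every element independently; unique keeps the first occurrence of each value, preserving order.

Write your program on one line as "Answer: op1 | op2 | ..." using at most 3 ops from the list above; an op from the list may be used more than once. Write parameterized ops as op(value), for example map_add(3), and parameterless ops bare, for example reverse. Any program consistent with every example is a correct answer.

reverse | map_neg | map_mul(6)

Check, running the answer program on each example:
  [26, 43, 43, 22] -> [22, 43, 43, 26] -> [-22, -43, -43, -26] -> [-132, -258, -258, -156]
  [15, -23, -45, 29, 40, 3, -41, 31] -> [31, -41, 3, 40, 29, -45, -23, 15] -> [-31, 41, -3, -40, -29, 45, 23, -15] -> [-186, 246, -18, -240, -174, 270, 138, -90]
  [40, 12, -11, -12, 9, 19, -16, 33, 24, -18] -> [-18, 24, 33, -16, 19, 9, -12, -11, 12, 40] -> [18, -24, -33, 16, -19, -9, 12, 11, -12, -40] -> [108, -144, -198, 96, -114, -54, 72, 66, -72, -240]
  [-41, -24, 37, -1, -20, 37, -42, 23, -40] -> [-40, 23, -42, 37, -20, -1, 37, -24, -41] -> [40, -23, 42, -37, 20, 1, -37, 24, 41] -> [240, -138, 252, -222, 120, 6, -222, 144, 246]
  [21, -13, 35, -11, -15, 36, 13, 45] -> [45, 13, 36, -15, -11, 35, -13, 21] -> [-45, -13, -36, 15, 11, -35, 13, -21] -> [-270, -78, -216, 90, 66, -210, 78, -126]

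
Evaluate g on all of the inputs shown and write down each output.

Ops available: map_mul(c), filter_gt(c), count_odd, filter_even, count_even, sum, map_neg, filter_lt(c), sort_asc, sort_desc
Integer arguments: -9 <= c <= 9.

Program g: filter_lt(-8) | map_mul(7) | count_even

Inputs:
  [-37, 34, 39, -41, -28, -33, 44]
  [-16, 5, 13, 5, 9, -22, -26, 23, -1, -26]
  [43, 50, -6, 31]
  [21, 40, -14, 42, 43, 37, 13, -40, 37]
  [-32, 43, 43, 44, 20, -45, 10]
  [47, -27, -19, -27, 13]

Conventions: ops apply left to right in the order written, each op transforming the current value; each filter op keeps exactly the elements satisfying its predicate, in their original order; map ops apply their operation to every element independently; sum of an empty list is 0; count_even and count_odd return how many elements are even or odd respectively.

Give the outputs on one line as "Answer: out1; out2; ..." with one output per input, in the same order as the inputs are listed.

Execution, op by op:
  [-37, 34, 39, -41, -28, -33, 44] -> [-37, -41, -28, -33] -> [-259, -287, -196, -231] -> 1
  [-16, 5, 13, 5, 9, -22, -26, 23, -1, -26] -> [-16, -22, -26, -26] -> [-112, -154, -182, -182] -> 4
  [43, 50, -6, 31] -> [] -> [] -> 0
  [21, 40, -14, 42, 43, 37, 13, -40, 37] -> [-14, -40] -> [-98, -280] -> 2
  [-32, 43, 43, 44, 20, -45, 10] -> [-32, -45] -> [-224, -315] -> 1
  [47, -27, -19, -27, 13] -> [-27, -19, -27] -> [-189, -133, -189] -> 0

1; 4; 0; 2; 1; 0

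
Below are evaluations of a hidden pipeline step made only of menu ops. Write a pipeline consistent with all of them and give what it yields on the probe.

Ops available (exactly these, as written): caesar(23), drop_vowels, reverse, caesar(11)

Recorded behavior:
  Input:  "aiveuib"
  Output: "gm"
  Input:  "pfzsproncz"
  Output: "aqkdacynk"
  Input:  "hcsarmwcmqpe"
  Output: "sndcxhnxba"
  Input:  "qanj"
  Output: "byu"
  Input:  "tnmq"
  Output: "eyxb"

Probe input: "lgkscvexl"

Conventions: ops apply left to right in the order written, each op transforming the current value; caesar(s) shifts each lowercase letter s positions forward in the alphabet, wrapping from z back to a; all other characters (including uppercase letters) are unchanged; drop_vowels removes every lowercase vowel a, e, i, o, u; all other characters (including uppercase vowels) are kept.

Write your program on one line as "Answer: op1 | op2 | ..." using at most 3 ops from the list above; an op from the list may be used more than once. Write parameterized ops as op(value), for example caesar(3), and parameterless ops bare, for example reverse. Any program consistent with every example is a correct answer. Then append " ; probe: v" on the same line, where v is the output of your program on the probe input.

drop_vowels | caesar(11) ; probe: "wrvdngiw"

Check, running the answer program on each example:
  "aiveuib" -> "vb" -> "gm"
  "pfzsproncz" -> "pfzsprncz" -> "aqkdacynk"
  "hcsarmwcmqpe" -> "hcsrmwcmqp" -> "sndcxhnxba"
  "qanj" -> "qnj" -> "byu"
  "tnmq" -> "tnmq" -> "eyxb"
  probe: "lgkscvexl" -> "lgkscvxl" -> "wrvdngiw"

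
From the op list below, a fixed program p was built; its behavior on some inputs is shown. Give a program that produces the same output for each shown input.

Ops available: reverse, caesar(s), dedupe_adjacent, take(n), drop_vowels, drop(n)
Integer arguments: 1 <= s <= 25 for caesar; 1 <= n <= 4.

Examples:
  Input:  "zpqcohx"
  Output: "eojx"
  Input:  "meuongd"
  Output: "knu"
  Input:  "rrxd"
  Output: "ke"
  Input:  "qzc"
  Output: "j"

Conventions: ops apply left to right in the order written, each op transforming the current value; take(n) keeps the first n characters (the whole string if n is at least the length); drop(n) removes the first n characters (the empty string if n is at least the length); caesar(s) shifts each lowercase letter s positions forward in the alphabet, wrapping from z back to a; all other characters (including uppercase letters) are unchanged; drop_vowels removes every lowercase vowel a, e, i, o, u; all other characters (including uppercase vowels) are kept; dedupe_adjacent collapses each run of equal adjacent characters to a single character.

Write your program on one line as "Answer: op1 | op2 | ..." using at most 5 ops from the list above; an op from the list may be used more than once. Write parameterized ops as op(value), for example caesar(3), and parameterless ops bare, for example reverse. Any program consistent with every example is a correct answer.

drop(2) | drop_vowels | caesar(7) | reverse

Check, running the answer program on each example:
  "zpqcohx" -> "qcohx" -> "qchx" -> "xjoe" -> "eojx"
  "meuongd" -> "uongd" -> "ngd" -> "unk" -> "knu"
  "rrxd" -> "xd" -> "xd" -> "ek" -> "ke"
  "qzc" -> "c" -> "c" -> "j" -> "j"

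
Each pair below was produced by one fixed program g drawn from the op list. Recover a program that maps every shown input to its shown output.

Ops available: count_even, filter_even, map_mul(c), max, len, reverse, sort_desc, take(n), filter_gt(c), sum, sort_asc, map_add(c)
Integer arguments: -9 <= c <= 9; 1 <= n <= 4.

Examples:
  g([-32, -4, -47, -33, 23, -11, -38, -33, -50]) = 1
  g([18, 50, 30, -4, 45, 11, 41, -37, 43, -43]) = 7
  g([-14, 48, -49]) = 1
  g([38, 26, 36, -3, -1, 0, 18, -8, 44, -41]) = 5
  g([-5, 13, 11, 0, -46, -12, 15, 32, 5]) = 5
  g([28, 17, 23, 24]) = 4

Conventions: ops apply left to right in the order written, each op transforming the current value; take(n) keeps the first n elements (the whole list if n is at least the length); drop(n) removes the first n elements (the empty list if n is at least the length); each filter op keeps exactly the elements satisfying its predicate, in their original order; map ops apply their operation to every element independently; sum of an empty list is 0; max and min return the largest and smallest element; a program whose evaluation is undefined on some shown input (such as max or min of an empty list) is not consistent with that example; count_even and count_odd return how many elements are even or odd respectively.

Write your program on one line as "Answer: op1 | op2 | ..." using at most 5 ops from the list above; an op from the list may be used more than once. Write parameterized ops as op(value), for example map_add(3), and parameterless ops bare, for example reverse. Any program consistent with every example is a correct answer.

reverse | filter_gt(3) | map_mul(8) | sort_desc | count_even

Check, running the answer program on each example:
  [-32, -4, -47, -33, 23, -11, -38, -33, -50] -> [-50, -33, -38, -11, 23, -33, -47, -4, -32] -> [23] -> [184] -> [184] -> 1
  [18, 50, 30, -4, 45, 11, 41, -37, 43, -43] -> [-43, 43, -37, 41, 11, 45, -4, 30, 50, 18] -> [43, 41, 11, 45, 30, 50, 18] -> [344, 328, 88, 360, 240, 400, 144] -> [400, 360, 344, 328, 240, 144, 88] -> 7
  [-14, 48, -49] -> [-49, 48, -14] -> [48] -> [384] -> [384] -> 1
  [38, 26, 36, -3, -1, 0, 18, -8, 44, -41] -> [-41, 44, -8, 18, 0, -1, -3, 36, 26, 38] -> [44, 18, 36, 26, 38] -> [352, 144, 288, 208, 304] -> [352, 304, 288, 208, 144] -> 5
  [-5, 13, 11, 0, -46, -12, 15, 32, 5] -> [5, 32, 15, -12, -46, 0, 11, 13, -5] -> [5, 32, 15, 11, 13] -> [40, 256, 120, 88, 104] -> [256, 120, 104, 88, 40] -> 5
  [28, 17, 23, 24] -> [24, 23, 17, 28] -> [24, 23, 17, 28] -> [192, 184, 136, 224] -> [224, 192, 184, 136] -> 4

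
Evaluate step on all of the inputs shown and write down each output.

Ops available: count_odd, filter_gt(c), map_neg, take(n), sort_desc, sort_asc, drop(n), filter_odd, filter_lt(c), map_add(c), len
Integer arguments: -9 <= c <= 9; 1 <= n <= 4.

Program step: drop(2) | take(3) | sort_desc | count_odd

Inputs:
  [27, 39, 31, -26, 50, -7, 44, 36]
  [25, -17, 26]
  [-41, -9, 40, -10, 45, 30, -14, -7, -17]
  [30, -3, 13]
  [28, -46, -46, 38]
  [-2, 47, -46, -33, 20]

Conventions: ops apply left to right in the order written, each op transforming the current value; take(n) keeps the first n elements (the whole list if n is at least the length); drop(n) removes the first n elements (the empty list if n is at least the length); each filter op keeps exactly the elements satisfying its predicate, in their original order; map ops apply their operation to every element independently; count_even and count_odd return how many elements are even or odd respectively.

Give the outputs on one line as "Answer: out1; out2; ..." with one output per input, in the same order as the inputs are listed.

Execution, op by op:
  [27, 39, 31, -26, 50, -7, 44, 36] -> [31, -26, 50, -7, 44, 36] -> [31, -26, 50] -> [50, 31, -26] -> 1
  [25, -17, 26] -> [26] -> [26] -> [26] -> 0
  [-41, -9, 40, -10, 45, 30, -14, -7, -17] -> [40, -10, 45, 30, -14, -7, -17] -> [40, -10, 45] -> [45, 40, -10] -> 1
  [30, -3, 13] -> [13] -> [13] -> [13] -> 1
  [28, -46, -46, 38] -> [-46, 38] -> [-46, 38] -> [38, -46] -> 0
  [-2, 47, -46, -33, 20] -> [-46, -33, 20] -> [-46, -33, 20] -> [20, -33, -46] -> 1

1; 0; 1; 1; 0; 1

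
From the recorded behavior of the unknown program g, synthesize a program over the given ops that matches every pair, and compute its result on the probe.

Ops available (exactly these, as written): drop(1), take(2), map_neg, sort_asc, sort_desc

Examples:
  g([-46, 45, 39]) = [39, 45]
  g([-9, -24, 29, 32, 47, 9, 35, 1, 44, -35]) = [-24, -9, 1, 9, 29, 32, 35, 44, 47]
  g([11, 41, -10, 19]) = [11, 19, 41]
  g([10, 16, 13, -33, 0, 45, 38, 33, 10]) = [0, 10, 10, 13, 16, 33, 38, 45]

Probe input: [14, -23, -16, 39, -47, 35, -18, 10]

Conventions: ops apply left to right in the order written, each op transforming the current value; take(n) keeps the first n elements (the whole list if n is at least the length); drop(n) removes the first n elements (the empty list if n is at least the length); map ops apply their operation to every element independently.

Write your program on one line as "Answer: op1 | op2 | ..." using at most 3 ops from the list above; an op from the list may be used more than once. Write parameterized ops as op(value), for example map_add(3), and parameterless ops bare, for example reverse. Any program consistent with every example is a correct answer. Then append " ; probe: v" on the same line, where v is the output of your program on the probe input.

sort_desc | sort_asc | drop(1) ; probe: [-23, -18, -16, 10, 14, 35, 39]

Check, running the answer program on each example:
  [-46, 45, 39] -> [45, 39, -46] -> [-46, 39, 45] -> [39, 45]
  [-9, -24, 29, 32, 47, 9, 35, 1, 44, -35] -> [47, 44, 35, 32, 29, 9, 1, -9, -24, -35] -> [-35, -24, -9, 1, 9, 29, 32, 35, 44, 47] -> [-24, -9, 1, 9, 29, 32, 35, 44, 47]
  [11, 41, -10, 19] -> [41, 19, 11, -10] -> [-10, 11, 19, 41] -> [11, 19, 41]
  [10, 16, 13, -33, 0, 45, 38, 33, 10] -> [45, 38, 33, 16, 13, 10, 10, 0, -33] -> [-33, 0, 10, 10, 13, 16, 33, 38, 45] -> [0, 10, 10, 13, 16, 33, 38, 45]
  probe: [14, -23, -16, 39, -47, 35, -18, 10] -> [39, 35, 14, 10, -16, -18, -23, -47] -> [-47, -23, -18, -16, 10, 14, 35, 39] -> [-23, -18, -16, 10, 14, 35, 39]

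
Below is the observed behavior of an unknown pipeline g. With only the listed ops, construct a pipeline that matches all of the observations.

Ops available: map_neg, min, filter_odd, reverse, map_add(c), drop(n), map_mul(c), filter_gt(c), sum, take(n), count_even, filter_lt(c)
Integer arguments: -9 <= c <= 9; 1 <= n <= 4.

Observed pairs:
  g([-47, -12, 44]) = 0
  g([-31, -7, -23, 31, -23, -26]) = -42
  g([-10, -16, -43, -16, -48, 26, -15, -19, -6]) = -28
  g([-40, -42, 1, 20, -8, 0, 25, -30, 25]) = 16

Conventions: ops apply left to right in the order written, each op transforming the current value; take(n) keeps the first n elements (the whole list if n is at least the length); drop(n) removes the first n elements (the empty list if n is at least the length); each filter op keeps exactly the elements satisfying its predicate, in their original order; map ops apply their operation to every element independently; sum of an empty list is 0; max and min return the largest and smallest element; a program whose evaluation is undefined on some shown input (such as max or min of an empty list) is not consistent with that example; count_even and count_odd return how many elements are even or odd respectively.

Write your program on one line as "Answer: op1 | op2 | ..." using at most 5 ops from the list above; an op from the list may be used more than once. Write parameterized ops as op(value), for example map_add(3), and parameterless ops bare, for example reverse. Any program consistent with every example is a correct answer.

filter_odd | drop(1) | drop(1) | map_add(-9) | sum

Check, running the answer program on each example:
  [-47, -12, 44] -> [-47] -> [] -> [] -> [] -> 0
  [-31, -7, -23, 31, -23, -26] -> [-31, -7, -23, 31, -23] -> [-7, -23, 31, -23] -> [-23, 31, -23] -> [-32, 22, -32] -> -42
  [-10, -16, -43, -16, -48, 26, -15, -19, -6] -> [-43, -15, -19] -> [-15, -19] -> [-19] -> [-28] -> -28
  [-40, -42, 1, 20, -8, 0, 25, -30, 25] -> [1, 25, 25] -> [25, 25] -> [25] -> [16] -> 16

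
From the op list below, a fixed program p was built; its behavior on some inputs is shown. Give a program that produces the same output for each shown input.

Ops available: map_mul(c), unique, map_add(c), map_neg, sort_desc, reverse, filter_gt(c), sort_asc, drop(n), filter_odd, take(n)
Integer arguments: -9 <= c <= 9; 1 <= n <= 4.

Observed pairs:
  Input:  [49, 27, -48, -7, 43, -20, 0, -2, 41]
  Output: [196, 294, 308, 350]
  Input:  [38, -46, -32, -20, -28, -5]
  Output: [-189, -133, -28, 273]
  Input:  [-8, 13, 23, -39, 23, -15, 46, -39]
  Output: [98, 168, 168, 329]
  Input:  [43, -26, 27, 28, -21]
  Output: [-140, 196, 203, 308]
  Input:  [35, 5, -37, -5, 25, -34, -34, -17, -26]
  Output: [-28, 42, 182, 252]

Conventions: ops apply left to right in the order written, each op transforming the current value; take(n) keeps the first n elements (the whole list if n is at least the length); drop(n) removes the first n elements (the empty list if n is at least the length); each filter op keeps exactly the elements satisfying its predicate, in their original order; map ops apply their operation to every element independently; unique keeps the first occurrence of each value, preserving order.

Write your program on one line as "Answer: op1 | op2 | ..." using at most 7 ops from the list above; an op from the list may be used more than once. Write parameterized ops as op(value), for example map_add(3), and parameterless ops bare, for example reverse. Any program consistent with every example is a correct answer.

sort_desc | map_mul(-7) | take(4) | sort_desc | map_neg | map_add(7)

Check, running the answer program on each example:
  [49, 27, -48, -7, 43, -20, 0, -2, 41] -> [49, 43, 41, 27, 0, -2, -7, -20, -48] -> [-343, -301, -287, -189, 0, 14, 49, 140, 336] -> [-343, -301, -287, -189] -> [-189, -287, -301, -343] -> [189, 287, 301, 343] -> [196, 294, 308, 350]
  [38, -46, -32, -20, -28, -5] -> [38, -5, -20, -28, -32, -46] -> [-266, 35, 140, 196, 224, 322] -> [-266, 35, 140, 196] -> [196, 140, 35, -266] -> [-196, -140, -35, 266] -> [-189, -133, -28, 273]
  [-8, 13, 23, -39, 23, -15, 46, -39] -> [46, 23, 23, 13, -8, -15, -39, -39] -> [-322, -161, -161, -91, 56, 105, 273, 273] -> [-322, -161, -161, -91] -> [-91, -161, -161, -322] -> [91, 161, 161, 322] -> [98, 168, 168, 329]
  [43, -26, 27, 28, -21] -> [43, 28, 27, -21, -26] -> [-301, -196, -189, 147, 182] -> [-301, -196, -189, 147] -> [147, -189, -196, -301] -> [-147, 189, 196, 301] -> [-140, 196, 203, 308]
  [35, 5, -37, -5, 25, -34, -34, -17, -26] -> [35, 25, 5, -5, -17, -26, -34, -34, -37] -> [-245, -175, -35, 35, 119, 182, 238, 238, 259] -> [-245, -175, -35, 35] -> [35, -35, -175, -245] -> [-35, 35, 175, 245] -> [-28, 42, 182, 252]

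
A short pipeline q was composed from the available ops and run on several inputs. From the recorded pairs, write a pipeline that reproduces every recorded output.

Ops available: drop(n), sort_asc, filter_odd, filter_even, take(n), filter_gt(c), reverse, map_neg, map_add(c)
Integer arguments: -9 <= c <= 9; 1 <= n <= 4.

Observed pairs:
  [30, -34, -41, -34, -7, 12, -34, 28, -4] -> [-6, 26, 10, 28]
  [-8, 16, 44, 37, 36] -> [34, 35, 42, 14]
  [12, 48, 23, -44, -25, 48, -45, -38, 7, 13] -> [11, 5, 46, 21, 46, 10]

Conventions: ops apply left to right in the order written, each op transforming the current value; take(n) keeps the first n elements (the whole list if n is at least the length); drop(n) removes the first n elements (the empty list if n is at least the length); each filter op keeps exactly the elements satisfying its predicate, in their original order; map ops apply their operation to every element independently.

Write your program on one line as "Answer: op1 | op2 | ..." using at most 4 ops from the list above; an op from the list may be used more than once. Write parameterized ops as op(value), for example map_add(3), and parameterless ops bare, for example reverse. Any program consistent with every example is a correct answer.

reverse | map_add(-2) | filter_gt(-9)

Check, running the answer program on each example:
  [30, -34, -41, -34, -7, 12, -34, 28, -4] -> [-4, 28, -34, 12, -7, -34, -41, -34, 30] -> [-6, 26, -36, 10, -9, -36, -43, -36, 28] -> [-6, 26, 10, 28]
  [-8, 16, 44, 37, 36] -> [36, 37, 44, 16, -8] -> [34, 35, 42, 14, -10] -> [34, 35, 42, 14]
  [12, 48, 23, -44, -25, 48, -45, -38, 7, 13] -> [13, 7, -38, -45, 48, -25, -44, 23, 48, 12] -> [11, 5, -40, -47, 46, -27, -46, 21, 46, 10] -> [11, 5, 46, 21, 46, 10]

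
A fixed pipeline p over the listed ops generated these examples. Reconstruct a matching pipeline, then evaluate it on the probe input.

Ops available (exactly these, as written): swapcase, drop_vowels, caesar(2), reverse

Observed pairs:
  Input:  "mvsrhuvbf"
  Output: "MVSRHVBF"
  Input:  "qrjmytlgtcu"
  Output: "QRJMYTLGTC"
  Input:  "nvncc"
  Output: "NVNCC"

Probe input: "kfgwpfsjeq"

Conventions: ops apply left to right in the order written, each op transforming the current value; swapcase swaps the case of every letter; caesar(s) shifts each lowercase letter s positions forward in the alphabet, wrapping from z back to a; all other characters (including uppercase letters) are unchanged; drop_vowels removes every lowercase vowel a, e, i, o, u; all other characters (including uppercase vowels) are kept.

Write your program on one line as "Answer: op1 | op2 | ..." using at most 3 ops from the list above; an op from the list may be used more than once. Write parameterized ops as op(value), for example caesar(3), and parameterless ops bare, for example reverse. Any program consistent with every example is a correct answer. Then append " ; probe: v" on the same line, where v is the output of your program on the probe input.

drop_vowels | swapcase ; probe: "KFGWPFSJQ"

Check, running the answer program on each example:
  "mvsrhuvbf" -> "mvsrhvbf" -> "MVSRHVBF"
  "qrjmytlgtcu" -> "qrjmytlgtc" -> "QRJMYTLGTC"
  "nvncc" -> "nvncc" -> "NVNCC"
  probe: "kfgwpfsjeq" -> "kfgwpfsjq" -> "KFGWPFSJQ"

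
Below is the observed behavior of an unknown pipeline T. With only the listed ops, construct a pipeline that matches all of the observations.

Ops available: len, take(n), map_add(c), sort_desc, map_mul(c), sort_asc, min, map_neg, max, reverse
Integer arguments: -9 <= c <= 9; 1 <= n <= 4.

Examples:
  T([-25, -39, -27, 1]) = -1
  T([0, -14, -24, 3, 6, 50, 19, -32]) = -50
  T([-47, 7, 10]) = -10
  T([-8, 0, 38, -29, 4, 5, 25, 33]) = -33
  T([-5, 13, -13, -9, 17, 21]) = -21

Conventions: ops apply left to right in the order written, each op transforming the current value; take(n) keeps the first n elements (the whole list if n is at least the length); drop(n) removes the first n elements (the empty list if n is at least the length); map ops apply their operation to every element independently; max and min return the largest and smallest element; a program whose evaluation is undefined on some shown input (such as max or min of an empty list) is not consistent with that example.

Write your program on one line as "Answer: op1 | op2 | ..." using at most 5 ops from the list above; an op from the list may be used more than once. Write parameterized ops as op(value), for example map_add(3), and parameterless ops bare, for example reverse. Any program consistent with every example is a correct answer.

reverse | take(3) | reverse | map_neg | min

Check, running the answer program on each example:
  [-25, -39, -27, 1] -> [1, -27, -39, -25] -> [1, -27, -39] -> [-39, -27, 1] -> [39, 27, -1] -> -1
  [0, -14, -24, 3, 6, 50, 19, -32] -> [-32, 19, 50, 6, 3, -24, -14, 0] -> [-32, 19, 50] -> [50, 19, -32] -> [-50, -19, 32] -> -50
  [-47, 7, 10] -> [10, 7, -47] -> [10, 7, -47] -> [-47, 7, 10] -> [47, -7, -10] -> -10
  [-8, 0, 38, -29, 4, 5, 25, 33] -> [33, 25, 5, 4, -29, 38, 0, -8] -> [33, 25, 5] -> [5, 25, 33] -> [-5, -25, -33] -> -33
  [-5, 13, -13, -9, 17, 21] -> [21, 17, -9, -13, 13, -5] -> [21, 17, -9] -> [-9, 17, 21] -> [9, -17, -21] -> -21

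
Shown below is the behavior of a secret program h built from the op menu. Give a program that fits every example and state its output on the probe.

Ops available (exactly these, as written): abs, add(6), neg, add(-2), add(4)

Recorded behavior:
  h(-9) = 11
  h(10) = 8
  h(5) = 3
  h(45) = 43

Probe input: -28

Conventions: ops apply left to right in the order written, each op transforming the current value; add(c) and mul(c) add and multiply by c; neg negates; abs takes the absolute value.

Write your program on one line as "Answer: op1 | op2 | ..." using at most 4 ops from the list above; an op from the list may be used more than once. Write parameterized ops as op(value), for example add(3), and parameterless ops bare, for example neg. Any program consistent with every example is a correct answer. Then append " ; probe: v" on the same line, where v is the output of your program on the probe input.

add(-2) | neg | abs ; probe: 30

Check, running the answer program on each example:
  -9 -> -11 -> 11 -> 11
  10 -> 8 -> -8 -> 8
  5 -> 3 -> -3 -> 3
  45 -> 43 -> -43 -> 43
  probe: -28 -> -30 -> 30 -> 30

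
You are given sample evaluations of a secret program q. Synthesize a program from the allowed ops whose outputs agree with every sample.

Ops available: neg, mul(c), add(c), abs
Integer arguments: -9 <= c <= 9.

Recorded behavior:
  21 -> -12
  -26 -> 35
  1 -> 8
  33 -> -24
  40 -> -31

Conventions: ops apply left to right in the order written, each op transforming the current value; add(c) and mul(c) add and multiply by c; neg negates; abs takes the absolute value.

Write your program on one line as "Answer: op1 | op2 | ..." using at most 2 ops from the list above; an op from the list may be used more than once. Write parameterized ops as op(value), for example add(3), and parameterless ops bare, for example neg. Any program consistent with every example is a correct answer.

add(-9) | neg

Check, running the answer program on each example:
  21 -> 12 -> -12
  -26 -> -35 -> 35
  1 -> -8 -> 8
  33 -> 24 -> -24
  40 -> 31 -> -31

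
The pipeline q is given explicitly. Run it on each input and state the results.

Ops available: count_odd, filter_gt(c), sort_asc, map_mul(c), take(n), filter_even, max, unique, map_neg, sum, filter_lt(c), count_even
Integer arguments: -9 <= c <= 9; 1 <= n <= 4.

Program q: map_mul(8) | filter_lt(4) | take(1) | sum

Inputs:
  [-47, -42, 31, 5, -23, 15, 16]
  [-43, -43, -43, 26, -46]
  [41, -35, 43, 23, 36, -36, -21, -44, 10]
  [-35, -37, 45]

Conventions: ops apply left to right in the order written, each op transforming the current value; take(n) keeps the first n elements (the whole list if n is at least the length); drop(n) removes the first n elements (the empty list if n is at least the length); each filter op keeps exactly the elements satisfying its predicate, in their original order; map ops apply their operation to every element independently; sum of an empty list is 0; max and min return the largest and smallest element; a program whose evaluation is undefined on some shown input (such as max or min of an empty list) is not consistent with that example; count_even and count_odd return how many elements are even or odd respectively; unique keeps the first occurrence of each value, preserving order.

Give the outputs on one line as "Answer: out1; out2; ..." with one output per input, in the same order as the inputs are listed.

-376; -344; -280; -280

Execution, op by op:
  [-47, -42, 31, 5, -23, 15, 16] -> [-376, -336, 248, 40, -184, 120, 128] -> [-376, -336, -184] -> [-376] -> -376
  [-43, -43, -43, 26, -46] -> [-344, -344, -344, 208, -368] -> [-344, -344, -344, -368] -> [-344] -> -344
  [41, -35, 43, 23, 36, -36, -21, -44, 10] -> [328, -280, 344, 184, 288, -288, -168, -352, 80] -> [-280, -288, -168, -352] -> [-280] -> -280
  [-35, -37, 45] -> [-280, -296, 360] -> [-280, -296] -> [-280] -> -280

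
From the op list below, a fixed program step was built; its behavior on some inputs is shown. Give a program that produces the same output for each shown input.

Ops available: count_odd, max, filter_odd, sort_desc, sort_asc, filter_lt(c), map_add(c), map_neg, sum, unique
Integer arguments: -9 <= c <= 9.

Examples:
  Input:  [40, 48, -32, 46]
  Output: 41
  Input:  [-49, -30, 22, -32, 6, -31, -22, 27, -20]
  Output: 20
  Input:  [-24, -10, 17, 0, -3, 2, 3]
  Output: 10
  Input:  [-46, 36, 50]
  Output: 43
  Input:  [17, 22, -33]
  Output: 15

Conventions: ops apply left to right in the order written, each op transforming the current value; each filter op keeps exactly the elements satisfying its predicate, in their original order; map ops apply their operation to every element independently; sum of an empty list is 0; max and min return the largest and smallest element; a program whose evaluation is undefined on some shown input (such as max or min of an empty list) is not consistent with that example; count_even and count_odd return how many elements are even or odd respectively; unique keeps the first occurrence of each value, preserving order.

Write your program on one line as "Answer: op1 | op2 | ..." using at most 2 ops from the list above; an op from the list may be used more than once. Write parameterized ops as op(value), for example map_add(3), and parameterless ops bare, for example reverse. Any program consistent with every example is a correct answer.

map_add(-7) | max

Check, running the answer program on each example:
  [40, 48, -32, 46] -> [33, 41, -39, 39] -> 41
  [-49, -30, 22, -32, 6, -31, -22, 27, -20] -> [-56, -37, 15, -39, -1, -38, -29, 20, -27] -> 20
  [-24, -10, 17, 0, -3, 2, 3] -> [-31, -17, 10, -7, -10, -5, -4] -> 10
  [-46, 36, 50] -> [-53, 29, 43] -> 43
  [17, 22, -33] -> [10, 15, -40] -> 15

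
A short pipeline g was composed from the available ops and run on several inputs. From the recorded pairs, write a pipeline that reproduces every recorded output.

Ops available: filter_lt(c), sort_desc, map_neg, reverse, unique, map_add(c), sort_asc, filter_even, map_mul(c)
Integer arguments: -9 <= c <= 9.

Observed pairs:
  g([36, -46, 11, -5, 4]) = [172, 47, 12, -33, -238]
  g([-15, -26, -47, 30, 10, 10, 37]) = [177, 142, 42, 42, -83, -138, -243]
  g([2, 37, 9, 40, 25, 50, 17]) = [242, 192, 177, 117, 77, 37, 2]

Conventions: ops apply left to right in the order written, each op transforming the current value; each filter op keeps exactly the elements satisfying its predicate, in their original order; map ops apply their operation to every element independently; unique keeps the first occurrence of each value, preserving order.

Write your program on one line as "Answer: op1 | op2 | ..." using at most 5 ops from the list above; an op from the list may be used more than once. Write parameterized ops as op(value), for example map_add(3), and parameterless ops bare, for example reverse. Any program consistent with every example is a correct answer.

map_neg | sort_desc | map_mul(-5) | map_add(-8) | reverse

Check, running the answer program on each example:
  [36, -46, 11, -5, 4] -> [-36, 46, -11, 5, -4] -> [46, 5, -4, -11, -36] -> [-230, -25, 20, 55, 180] -> [-238, -33, 12, 47, 172] -> [172, 47, 12, -33, -238]
  [-15, -26, -47, 30, 10, 10, 37] -> [15, 26, 47, -30, -10, -10, -37] -> [47, 26, 15, -10, -10, -30, -37] -> [-235, -130, -75, 50, 50, 150, 185] -> [-243, -138, -83, 42, 42, 142, 177] -> [177, 142, 42, 42, -83, -138, -243]
  [2, 37, 9, 40, 25, 50, 17] -> [-2, -37, -9, -40, -25, -50, -17] -> [-2, -9, -17, -25, -37, -40, -50] -> [10, 45, 85, 125, 185, 200, 250] -> [2, 37, 77, 117, 177, 192, 242] -> [242, 192, 177, 117, 77, 37, 2]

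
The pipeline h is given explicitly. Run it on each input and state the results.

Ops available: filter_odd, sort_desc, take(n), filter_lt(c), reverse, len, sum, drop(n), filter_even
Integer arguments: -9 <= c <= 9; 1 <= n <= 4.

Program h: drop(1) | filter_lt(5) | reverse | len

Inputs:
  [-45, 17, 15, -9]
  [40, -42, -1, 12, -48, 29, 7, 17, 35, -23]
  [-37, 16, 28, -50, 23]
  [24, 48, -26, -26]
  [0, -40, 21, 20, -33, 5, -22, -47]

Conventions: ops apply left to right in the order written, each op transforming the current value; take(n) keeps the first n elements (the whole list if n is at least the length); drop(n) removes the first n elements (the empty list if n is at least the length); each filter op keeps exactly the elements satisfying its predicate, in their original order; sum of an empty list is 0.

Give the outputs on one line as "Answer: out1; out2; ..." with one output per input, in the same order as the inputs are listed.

Execution, op by op:
  [-45, 17, 15, -9] -> [17, 15, -9] -> [-9] -> [-9] -> 1
  [40, -42, -1, 12, -48, 29, 7, 17, 35, -23] -> [-42, -1, 12, -48, 29, 7, 17, 35, -23] -> [-42, -1, -48, -23] -> [-23, -48, -1, -42] -> 4
  [-37, 16, 28, -50, 23] -> [16, 28, -50, 23] -> [-50] -> [-50] -> 1
  [24, 48, -26, -26] -> [48, -26, -26] -> [-26, -26] -> [-26, -26] -> 2
  [0, -40, 21, 20, -33, 5, -22, -47] -> [-40, 21, 20, -33, 5, -22, -47] -> [-40, -33, -22, -47] -> [-47, -22, -33, -40] -> 4

1; 4; 1; 2; 4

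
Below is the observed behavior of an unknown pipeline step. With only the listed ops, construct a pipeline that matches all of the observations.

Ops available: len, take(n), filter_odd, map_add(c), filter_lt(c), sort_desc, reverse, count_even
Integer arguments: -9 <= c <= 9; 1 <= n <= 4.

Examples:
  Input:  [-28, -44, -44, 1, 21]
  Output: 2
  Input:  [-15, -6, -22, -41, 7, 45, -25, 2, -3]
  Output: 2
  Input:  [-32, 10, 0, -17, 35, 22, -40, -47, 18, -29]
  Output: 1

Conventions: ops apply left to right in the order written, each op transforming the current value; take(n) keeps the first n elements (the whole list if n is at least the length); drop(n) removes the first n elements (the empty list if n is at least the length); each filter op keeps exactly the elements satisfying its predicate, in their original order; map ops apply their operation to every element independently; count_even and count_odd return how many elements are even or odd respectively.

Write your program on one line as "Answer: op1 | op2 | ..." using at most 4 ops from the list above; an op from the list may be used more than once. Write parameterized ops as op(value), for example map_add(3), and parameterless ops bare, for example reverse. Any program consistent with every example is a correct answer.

sort_desc | take(2) | map_add(3) | count_even

Check, running the answer program on each example:
  [-28, -44, -44, 1, 21] -> [21, 1, -28, -44, -44] -> [21, 1] -> [24, 4] -> 2
  [-15, -6, -22, -41, 7, 45, -25, 2, -3] -> [45, 7, 2, -3, -6, -15, -22, -25, -41] -> [45, 7] -> [48, 10] -> 2
  [-32, 10, 0, -17, 35, 22, -40, -47, 18, -29] -> [35, 22, 18, 10, 0, -17, -29, -32, -40, -47] -> [35, 22] -> [38, 25] -> 1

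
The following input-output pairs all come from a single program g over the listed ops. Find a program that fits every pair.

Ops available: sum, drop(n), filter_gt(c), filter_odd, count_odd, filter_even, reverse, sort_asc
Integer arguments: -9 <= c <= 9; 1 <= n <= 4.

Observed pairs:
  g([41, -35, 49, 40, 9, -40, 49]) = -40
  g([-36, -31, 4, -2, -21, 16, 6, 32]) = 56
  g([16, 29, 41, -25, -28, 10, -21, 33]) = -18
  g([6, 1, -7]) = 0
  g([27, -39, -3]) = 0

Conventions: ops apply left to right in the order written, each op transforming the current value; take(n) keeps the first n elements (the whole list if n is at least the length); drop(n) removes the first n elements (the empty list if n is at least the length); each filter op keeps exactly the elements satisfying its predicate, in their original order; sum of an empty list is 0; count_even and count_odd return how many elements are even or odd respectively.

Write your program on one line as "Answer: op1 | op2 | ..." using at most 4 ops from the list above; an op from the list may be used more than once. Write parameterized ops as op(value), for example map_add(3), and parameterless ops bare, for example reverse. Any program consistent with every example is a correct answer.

filter_even | drop(1) | sum

Check, running the answer program on each example:
  [41, -35, 49, 40, 9, -40, 49] -> [40, -40] -> [-40] -> -40
  [-36, -31, 4, -2, -21, 16, 6, 32] -> [-36, 4, -2, 16, 6, 32] -> [4, -2, 16, 6, 32] -> 56
  [16, 29, 41, -25, -28, 10, -21, 33] -> [16, -28, 10] -> [-28, 10] -> -18
  [6, 1, -7] -> [6] -> [] -> 0
  [27, -39, -3] -> [] -> [] -> 0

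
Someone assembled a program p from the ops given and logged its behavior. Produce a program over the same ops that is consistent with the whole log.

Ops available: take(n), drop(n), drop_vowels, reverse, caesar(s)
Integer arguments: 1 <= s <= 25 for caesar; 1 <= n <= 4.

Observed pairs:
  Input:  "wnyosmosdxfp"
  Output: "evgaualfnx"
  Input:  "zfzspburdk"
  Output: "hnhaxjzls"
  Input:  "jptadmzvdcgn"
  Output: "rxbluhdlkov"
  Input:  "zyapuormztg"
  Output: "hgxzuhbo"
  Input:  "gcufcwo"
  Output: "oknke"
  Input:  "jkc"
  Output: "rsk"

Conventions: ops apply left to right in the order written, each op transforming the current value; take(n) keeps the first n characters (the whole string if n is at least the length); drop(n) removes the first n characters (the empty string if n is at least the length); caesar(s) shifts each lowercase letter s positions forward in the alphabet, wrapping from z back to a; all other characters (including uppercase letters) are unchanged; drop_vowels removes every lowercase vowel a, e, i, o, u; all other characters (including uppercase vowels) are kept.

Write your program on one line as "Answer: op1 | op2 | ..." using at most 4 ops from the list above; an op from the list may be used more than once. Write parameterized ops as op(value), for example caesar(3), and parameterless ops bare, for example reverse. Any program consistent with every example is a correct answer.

reverse | drop_vowels | caesar(8) | reverse

Check, running the answer program on each example:
  "wnyosmosdxfp" -> "pfxdsomsoynw" -> "pfxdsmsynw" -> "xnflauagve" -> "evgaualfnx"
  "zfzspburdk" -> "kdrubpszfz" -> "kdrbpszfz" -> "slzjxahnh" -> "hnhaxjzls"
  "jptadmzvdcgn" -> "ngcdvzmdatpj" -> "ngcdvzmdtpj" -> "vokldhulbxr" -> "rxbluhdlkov"
  "zyapuormztg" -> "gtzmroupayz" -> "gtzmrpyz" -> "obhuzxgh" -> "hgxzuhbo"
  "gcufcwo" -> "owcfucg" -> "wcfcg" -> "eknko" -> "oknke"
  "jkc" -> "ckj" -> "ckj" -> "ksr" -> "rsk"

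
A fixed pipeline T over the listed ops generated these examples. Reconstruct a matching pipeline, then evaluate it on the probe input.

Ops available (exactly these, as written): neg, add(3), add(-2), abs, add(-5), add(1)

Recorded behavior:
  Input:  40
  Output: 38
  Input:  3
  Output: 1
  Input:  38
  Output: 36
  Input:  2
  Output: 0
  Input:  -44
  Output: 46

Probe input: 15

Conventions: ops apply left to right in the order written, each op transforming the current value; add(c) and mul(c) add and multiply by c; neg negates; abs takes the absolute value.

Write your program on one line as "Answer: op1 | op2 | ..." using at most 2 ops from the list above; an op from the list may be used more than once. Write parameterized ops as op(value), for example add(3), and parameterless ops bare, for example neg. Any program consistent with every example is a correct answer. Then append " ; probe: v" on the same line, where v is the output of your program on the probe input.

add(-2) | abs ; probe: 13

Check, running the answer program on each example:
  40 -> 38 -> 38
  3 -> 1 -> 1
  38 -> 36 -> 36
  2 -> 0 -> 0
  -44 -> -46 -> 46
  probe: 15 -> 13 -> 13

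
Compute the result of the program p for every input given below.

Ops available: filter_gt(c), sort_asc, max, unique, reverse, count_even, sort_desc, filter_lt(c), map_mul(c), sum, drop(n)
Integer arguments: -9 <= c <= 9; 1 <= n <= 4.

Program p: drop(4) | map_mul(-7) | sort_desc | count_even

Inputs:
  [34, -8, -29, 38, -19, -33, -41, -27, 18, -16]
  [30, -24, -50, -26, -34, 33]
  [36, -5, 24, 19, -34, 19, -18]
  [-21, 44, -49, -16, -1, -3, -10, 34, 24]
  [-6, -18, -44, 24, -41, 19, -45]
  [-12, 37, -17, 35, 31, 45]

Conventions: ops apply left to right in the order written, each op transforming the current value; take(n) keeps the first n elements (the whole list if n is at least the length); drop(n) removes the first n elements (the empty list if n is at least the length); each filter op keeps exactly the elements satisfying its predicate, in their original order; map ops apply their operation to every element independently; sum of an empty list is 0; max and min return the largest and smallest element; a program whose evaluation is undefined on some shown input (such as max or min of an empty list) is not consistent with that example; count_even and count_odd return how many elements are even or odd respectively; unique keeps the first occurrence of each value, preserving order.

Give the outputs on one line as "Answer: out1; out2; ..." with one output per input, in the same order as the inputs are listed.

Execution, op by op:
  [34, -8, -29, 38, -19, -33, -41, -27, 18, -16] -> [-19, -33, -41, -27, 18, -16] -> [133, 231, 287, 189, -126, 112] -> [287, 231, 189, 133, 112, -126] -> 2
  [30, -24, -50, -26, -34, 33] -> [-34, 33] -> [238, -231] -> [238, -231] -> 1
  [36, -5, 24, 19, -34, 19, -18] -> [-34, 19, -18] -> [238, -133, 126] -> [238, 126, -133] -> 2
  [-21, 44, -49, -16, -1, -3, -10, 34, 24] -> [-1, -3, -10, 34, 24] -> [7, 21, 70, -238, -168] -> [70, 21, 7, -168, -238] -> 3
  [-6, -18, -44, 24, -41, 19, -45] -> [-41, 19, -45] -> [287, -133, 315] -> [315, 287, -133] -> 0
  [-12, 37, -17, 35, 31, 45] -> [31, 45] -> [-217, -315] -> [-217, -315] -> 0

2; 1; 2; 3; 0; 0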